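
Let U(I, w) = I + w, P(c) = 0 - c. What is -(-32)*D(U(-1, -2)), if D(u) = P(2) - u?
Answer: 32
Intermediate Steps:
P(c) = -c
D(u) = -2 - u (D(u) = -1*2 - u = -2 - u)
-(-32)*D(U(-1, -2)) = -(-32)*(-2 - (-1 - 2)) = -(-32)*(-2 - 1*(-3)) = -(-32)*(-2 + 3) = -(-32) = -2*(-16) = 32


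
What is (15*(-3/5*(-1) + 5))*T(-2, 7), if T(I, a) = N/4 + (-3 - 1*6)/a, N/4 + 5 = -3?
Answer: -780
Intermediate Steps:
N = -32 (N = -20 + 4*(-3) = -20 - 12 = -32)
T(I, a) = -8 - 9/a (T(I, a) = -32/4 + (-3 - 1*6)/a = -32*¼ + (-3 - 6)/a = -8 - 9/a)
(15*(-3/5*(-1) + 5))*T(-2, 7) = (15*(-3/5*(-1) + 5))*(-8 - 9/7) = (15*(-3*⅕*(-1) + 5))*(-8 - 9*⅐) = (15*(-⅗*(-1) + 5))*(-8 - 9/7) = (15*(⅗ + 5))*(-65/7) = (15*(28/5))*(-65/7) = 84*(-65/7) = -780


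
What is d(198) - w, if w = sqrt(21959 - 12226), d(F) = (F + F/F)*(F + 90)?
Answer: 57312 - sqrt(9733) ≈ 57213.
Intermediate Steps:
d(F) = (1 + F)*(90 + F) (d(F) = (F + 1)*(90 + F) = (1 + F)*(90 + F))
w = sqrt(9733) ≈ 98.656
d(198) - w = (90 + 198**2 + 91*198) - sqrt(9733) = (90 + 39204 + 18018) - sqrt(9733) = 57312 - sqrt(9733)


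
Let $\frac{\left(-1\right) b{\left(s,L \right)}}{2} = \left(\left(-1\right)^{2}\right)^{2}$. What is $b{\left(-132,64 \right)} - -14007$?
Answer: $14005$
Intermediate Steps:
$b{\left(s,L \right)} = -2$ ($b{\left(s,L \right)} = - 2 \left(\left(-1\right)^{2}\right)^{2} = - 2 \cdot 1^{2} = \left(-2\right) 1 = -2$)
$b{\left(-132,64 \right)} - -14007 = -2 - -14007 = -2 + 14007 = 14005$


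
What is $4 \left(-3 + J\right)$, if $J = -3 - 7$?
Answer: $-52$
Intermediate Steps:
$J = -10$
$4 \left(-3 + J\right) = 4 \left(-3 - 10\right) = 4 \left(-13\right) = -52$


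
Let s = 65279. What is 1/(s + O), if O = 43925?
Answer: 1/109204 ≈ 9.1572e-6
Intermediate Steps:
1/(s + O) = 1/(65279 + 43925) = 1/109204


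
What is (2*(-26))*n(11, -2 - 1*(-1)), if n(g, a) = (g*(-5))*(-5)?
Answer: -14300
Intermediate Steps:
n(g, a) = 25*g (n(g, a) = -5*g*(-5) = 25*g)
(2*(-26))*n(11, -2 - 1*(-1)) = (2*(-26))*(25*11) = -52*275 = -14300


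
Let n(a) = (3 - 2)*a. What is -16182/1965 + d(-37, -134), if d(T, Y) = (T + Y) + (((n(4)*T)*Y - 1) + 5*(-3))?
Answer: 12862081/655 ≈ 19637.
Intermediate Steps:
n(a) = a (n(a) = 1*a = a)
d(T, Y) = -16 + T + Y + 4*T*Y (d(T, Y) = (T + Y) + (((4*T)*Y - 1) + 5*(-3)) = (T + Y) + ((4*T*Y - 1) - 15) = (T + Y) + ((-1 + 4*T*Y) - 15) = (T + Y) + (-16 + 4*T*Y) = -16 + T + Y + 4*T*Y)
-16182/1965 + d(-37, -134) = -16182/1965 + (-16 - 37 - 134 + 4*(-37)*(-134)) = -16182*1/1965 + (-16 - 37 - 134 + 19832) = -5394/655 + 19645 = 12862081/655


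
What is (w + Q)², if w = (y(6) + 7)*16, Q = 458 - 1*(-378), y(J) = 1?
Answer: 929296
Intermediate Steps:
Q = 836 (Q = 458 + 378 = 836)
w = 128 (w = (1 + 7)*16 = 8*16 = 128)
(w + Q)² = (128 + 836)² = 964² = 929296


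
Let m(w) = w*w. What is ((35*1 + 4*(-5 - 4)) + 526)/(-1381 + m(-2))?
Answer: -175/459 ≈ -0.38126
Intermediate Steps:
m(w) = w²
((35*1 + 4*(-5 - 4)) + 526)/(-1381 + m(-2)) = ((35*1 + 4*(-5 - 4)) + 526)/(-1381 + (-2)²) = ((35 + 4*(-9)) + 526)/(-1381 + 4) = ((35 - 36) + 526)/(-1377) = (-1 + 526)*(-1/1377) = 525*(-1/1377) = -175/459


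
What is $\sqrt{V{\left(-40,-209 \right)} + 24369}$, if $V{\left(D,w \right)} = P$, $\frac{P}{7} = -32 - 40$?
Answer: $\sqrt{23865} \approx 154.48$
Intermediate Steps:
$P = -504$ ($P = 7 \left(-32 - 40\right) = 7 \left(-72\right) = -504$)
$V{\left(D,w \right)} = -504$
$\sqrt{V{\left(-40,-209 \right)} + 24369} = \sqrt{-504 + 24369} = \sqrt{23865}$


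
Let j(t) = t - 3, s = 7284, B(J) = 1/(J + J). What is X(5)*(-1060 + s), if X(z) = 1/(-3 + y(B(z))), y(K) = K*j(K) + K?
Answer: -622400/319 ≈ -1951.1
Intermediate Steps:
B(J) = 1/(2*J)
j(t) = -3 + t
y(K) = K + K*(-3 + K) (y(K) = K*(-3 + K) + K = K + K*(-3 + K))
X(z) = 1/(-3 + (-2 + 1/(2*z))/(2*z)) (X(z) = 1/(-3 + (1/(2*z))*(-2 + 1/(2*z))) = 1/(-3 + (-2 + 1/(2*z))/(2*z)))
X(5)*(-1060 + s) = (-4*5²/(-1 + 4*5 + 12*5²))*(-1060 + 7284) = -4*25/(-1 + 20 + 12*25)*6224 = -4*25/(-1 + 20 + 300)*6224 = -4*25/319*6224 = -4*25*1/319*6224 = -100/319*6224 = -622400/319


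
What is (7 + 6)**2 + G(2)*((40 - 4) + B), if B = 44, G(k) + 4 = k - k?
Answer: -151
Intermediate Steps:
G(k) = -4 (G(k) = -4 + (k - k) = -4 + 0 = -4)
(7 + 6)**2 + G(2)*((40 - 4) + B) = (7 + 6)**2 - 4*((40 - 4) + 44) = 13**2 - 4*(36 + 44) = 169 - 4*80 = 169 - 320 = -151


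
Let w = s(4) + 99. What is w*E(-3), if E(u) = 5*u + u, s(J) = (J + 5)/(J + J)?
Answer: -7209/4 ≈ -1802.3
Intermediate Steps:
s(J) = (5 + J)/(2*J) (s(J) = (5 + J)/((2*J)) = (5 + J)*(1/(2*J)) = (5 + J)/(2*J))
E(u) = 6*u
w = 801/8 (w = (1/2)*(5 + 4)/4 + 99 = (1/2)*(1/4)*9 + 99 = 9/8 + 99 = 801/8 ≈ 100.13)
w*E(-3) = 801*(6*(-3))/8 = (801/8)*(-18) = -7209/4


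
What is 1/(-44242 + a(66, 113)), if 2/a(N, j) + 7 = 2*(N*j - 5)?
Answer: -14899/659161556 ≈ -2.2603e-5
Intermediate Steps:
a(N, j) = 2/(-17 + 2*N*j) (a(N, j) = 2/(-7 + 2*(N*j - 5)) = 2/(-7 + 2*(-5 + N*j)) = 2/(-7 + (-10 + 2*N*j)) = 2/(-17 + 2*N*j))
1/(-44242 + a(66, 113)) = 1/(-44242 + 2/(-17 + 2*66*113)) = 1/(-44242 + 2/(-17 + 14916)) = 1/(-44242 + 2/14899) = 1/(-659161556/14899) = -14899/659161556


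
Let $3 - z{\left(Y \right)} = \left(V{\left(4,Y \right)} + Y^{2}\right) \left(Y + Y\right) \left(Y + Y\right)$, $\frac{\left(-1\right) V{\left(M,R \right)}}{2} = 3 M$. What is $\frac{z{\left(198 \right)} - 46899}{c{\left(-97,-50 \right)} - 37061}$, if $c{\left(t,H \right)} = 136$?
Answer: $\frac{6144097776}{36925} \approx 1.6639 \cdot 10^{5}$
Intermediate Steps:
$V{\left(M,R \right)} = - 6 M$ ($V{\left(M,R \right)} = - 2 \cdot 3 M = - 6 M$)
$z{\left(Y \right)} = 3 - 4 Y^{2} \left(-24 + Y^{2}\right)$ ($z{\left(Y \right)} = 3 - \left(\left(-6\right) 4 + Y^{2}\right) \left(Y + Y\right) \left(Y + Y\right) = 3 - \left(-24 + Y^{2}\right) 2 Y 2 Y = 3 - \left(-24 + Y^{2}\right) 4 Y^{2} = 3 - 4 Y^{2} \left(-24 + Y^{2}\right)$)
$\frac{z{\left(198 \right)} - 46899}{c{\left(-97,-50 \right)} - 37061} = \frac{\left(3 - 4 \cdot 198^{4} + 96 \cdot 198^{2}\right) - 46899}{136 - 37061} = \frac{\left(3 - 6147814464 + 96 \cdot 39204\right) - 46899}{-36925} = \left(\left(3 - 6147814464 + 3763584\right) - 46899\right) \left(- \frac{1}{36925}\right) = \left(-6144050877 - 46899\right) \left(- \frac{1}{36925}\right) = \left(-6144097776\right) \left(- \frac{1}{36925}\right) = \frac{6144097776}{36925}$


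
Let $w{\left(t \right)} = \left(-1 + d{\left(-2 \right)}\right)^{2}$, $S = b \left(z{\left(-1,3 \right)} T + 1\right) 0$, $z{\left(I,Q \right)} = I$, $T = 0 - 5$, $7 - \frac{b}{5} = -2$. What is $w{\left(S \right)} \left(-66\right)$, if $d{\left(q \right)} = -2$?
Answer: $-594$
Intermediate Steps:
$b = 45$ ($b = 35 - -10 = 35 + 10 = 45$)
$T = -5$
$S = 0$ ($S = 45 \left(\left(-1\right) \left(-5\right) + 1\right) 0 = 45 \left(5 + 1\right) 0 = 45 \cdot 6 \cdot 0 = 270 \cdot 0 = 0$)
$w{\left(t \right)} = 9$ ($w{\left(t \right)} = \left(-1 - 2\right)^{2} = \left(-3\right)^{2} = 9$)
$w{\left(S \right)} \left(-66\right) = 9 \left(-66\right) = -594$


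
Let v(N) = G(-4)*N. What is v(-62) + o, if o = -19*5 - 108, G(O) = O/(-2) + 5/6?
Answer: -1136/3 ≈ -378.67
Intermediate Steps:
G(O) = ⅚ - O/2 (G(O) = O*(-½) + 5*(⅙) = -O/2 + ⅚ = ⅚ - O/2)
o = -203 (o = -95 - 108 = -203)
v(N) = 17*N/6 (v(N) = (⅚ - ½*(-4))*N = (⅚ + 2)*N = 17*N/6)
v(-62) + o = (17/6)*(-62) - 203 = -527/3 - 203 = -1136/3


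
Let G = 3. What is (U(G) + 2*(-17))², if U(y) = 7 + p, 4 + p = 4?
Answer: 729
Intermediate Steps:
p = 0 (p = -4 + 4 = 0)
U(y) = 7 (U(y) = 7 + 0 = 7)
(U(G) + 2*(-17))² = (7 + 2*(-17))² = (7 - 34)² = (-27)² = 729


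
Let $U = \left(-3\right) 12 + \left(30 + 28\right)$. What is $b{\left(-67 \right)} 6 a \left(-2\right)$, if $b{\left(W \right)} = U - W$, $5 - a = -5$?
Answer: $-10680$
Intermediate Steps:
$U = 22$ ($U = -36 + 58 = 22$)
$a = 10$ ($a = 5 - -5 = 5 + 5 = 10$)
$b{\left(W \right)} = 22 - W$
$b{\left(-67 \right)} 6 a \left(-2\right) = \left(22 - -67\right) 6 \cdot 10 \left(-2\right) = \left(22 + 67\right) 60 \left(-2\right) = 89 \left(-120\right) = -10680$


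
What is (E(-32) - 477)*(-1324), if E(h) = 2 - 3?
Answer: 632872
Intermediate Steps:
E(h) = -1
(E(-32) - 477)*(-1324) = (-1 - 477)*(-1324) = -478*(-1324) = 632872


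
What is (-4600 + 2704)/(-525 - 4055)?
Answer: 474/1145 ≈ 0.41397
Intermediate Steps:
(-4600 + 2704)/(-525 - 4055) = -1896/(-4580) = -1896*(-1/4580) = 474/1145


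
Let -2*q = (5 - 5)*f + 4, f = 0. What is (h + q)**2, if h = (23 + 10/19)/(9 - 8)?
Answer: 167281/361 ≈ 463.38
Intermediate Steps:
q = -2 (q = -((5 - 5)*0 + 4)/2 = -(0*0 + 4)/2 = -(0 + 4)/2 = -1/2*4 = -2)
h = 447/19 (h = (23 + 10*(1/19))/1 = (23 + 10/19)*1 = (447/19)*1 = 447/19 ≈ 23.526)
(h + q)**2 = (447/19 - 2)**2 = (409/19)**2 = 167281/361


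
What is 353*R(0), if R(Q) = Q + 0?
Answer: 0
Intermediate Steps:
R(Q) = Q
353*R(0) = 353*0 = 0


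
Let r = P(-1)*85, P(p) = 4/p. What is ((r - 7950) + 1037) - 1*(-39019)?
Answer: 31766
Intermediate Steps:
r = -340 (r = (4/(-1))*85 = (4*(-1))*85 = -4*85 = -340)
((r - 7950) + 1037) - 1*(-39019) = ((-340 - 7950) + 1037) - 1*(-39019) = (-8290 + 1037) + 39019 = -7253 + 39019 = 31766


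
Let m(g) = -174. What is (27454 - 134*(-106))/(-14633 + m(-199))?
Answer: -41658/14807 ≈ -2.8134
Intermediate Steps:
(27454 - 134*(-106))/(-14633 + m(-199)) = (27454 - 134*(-106))/(-14633 - 174) = (27454 + 14204)/(-14807) = 41658*(-1/14807) = -41658/14807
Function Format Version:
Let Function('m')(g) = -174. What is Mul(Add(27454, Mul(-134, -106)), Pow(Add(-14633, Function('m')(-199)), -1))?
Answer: Rational(-41658, 14807) ≈ -2.8134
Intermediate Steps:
Mul(Add(27454, Mul(-134, -106)), Pow(Add(-14633, Function('m')(-199)), -1)) = Mul(Add(27454, Mul(-134, -106)), Pow(Add(-14633, -174), -1)) = Mul(Add(27454, 14204), Pow(-14807, -1)) = Mul(41658, Rational(-1, 14807)) = Rational(-41658, 14807)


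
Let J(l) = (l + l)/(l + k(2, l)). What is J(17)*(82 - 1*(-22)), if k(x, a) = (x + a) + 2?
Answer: 1768/19 ≈ 93.053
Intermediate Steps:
k(x, a) = 2 + a + x (k(x, a) = (a + x) + 2 = 2 + a + x)
J(l) = 2*l/(4 + 2*l) (J(l) = (l + l)/(l + (2 + l + 2)) = (2*l)/(l + (4 + l)) = (2*l)/(4 + 2*l) = 2*l/(4 + 2*l))
J(17)*(82 - 1*(-22)) = (17/(2 + 17))*(82 - 1*(-22)) = (17/19)*(82 + 22) = (17*(1/19))*104 = (17/19)*104 = 1768/19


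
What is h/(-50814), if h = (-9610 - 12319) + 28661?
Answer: -374/2823 ≈ -0.13248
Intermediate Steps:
h = 6732 (h = -21929 + 28661 = 6732)
h/(-50814) = 6732/(-50814) = 6732*(-1/50814) = -374/2823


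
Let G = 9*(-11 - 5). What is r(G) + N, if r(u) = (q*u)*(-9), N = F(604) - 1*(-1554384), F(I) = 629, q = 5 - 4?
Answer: 1556309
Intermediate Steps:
G = -144 (G = 9*(-16) = -144)
q = 1
N = 1555013 (N = 629 - 1*(-1554384) = 629 + 1554384 = 1555013)
r(u) = -9*u (r(u) = (1*u)*(-9) = u*(-9) = -9*u)
r(G) + N = -9*(-144) + 1555013 = 1296 + 1555013 = 1556309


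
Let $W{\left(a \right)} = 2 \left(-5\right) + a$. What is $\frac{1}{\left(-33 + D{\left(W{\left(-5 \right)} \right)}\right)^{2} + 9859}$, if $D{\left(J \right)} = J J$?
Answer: $\frac{1}{46723} \approx 2.1403 \cdot 10^{-5}$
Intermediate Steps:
$W{\left(a \right)} = -10 + a$
$D{\left(J \right)} = J^{2}$
$\frac{1}{\left(-33 + D{\left(W{\left(-5 \right)} \right)}\right)^{2} + 9859} = \frac{1}{\left(-33 + \left(-10 - 5\right)^{2}\right)^{2} + 9859} = \frac{1}{\left(-33 + \left(-15\right)^{2}\right)^{2} + 9859} = \frac{1}{\left(-33 + 225\right)^{2} + 9859} = \frac{1}{192^{2} + 9859} = \frac{1}{36864 + 9859} = \frac{1}{46723}$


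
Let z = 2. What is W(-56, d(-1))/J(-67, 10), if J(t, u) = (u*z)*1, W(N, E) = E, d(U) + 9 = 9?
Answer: 0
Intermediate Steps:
d(U) = 0 (d(U) = -9 + 9 = 0)
J(t, u) = 2*u (J(t, u) = (u*2)*1 = (2*u)*1 = 2*u)
W(-56, d(-1))/J(-67, 10) = 0/((2*10)) = 0/20 = 0*(1/20) = 0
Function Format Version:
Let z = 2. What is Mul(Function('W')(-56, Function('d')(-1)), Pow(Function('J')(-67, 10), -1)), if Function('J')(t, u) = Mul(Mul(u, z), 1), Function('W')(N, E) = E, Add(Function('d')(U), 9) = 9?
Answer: 0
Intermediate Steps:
Function('d')(U) = 0 (Function('d')(U) = Add(-9, 9) = 0)
Function('J')(t, u) = Mul(2, u) (Function('J')(t, u) = Mul(Mul(u, 2), 1) = Mul(Mul(2, u), 1) = Mul(2, u))
Mul(Function('W')(-56, Function('d')(-1)), Pow(Function('J')(-67, 10), -1)) = Mul(0, Pow(Mul(2, 10), -1)) = Mul(0, Pow(20, -1)) = Mul(0, Rational(1, 20)) = 0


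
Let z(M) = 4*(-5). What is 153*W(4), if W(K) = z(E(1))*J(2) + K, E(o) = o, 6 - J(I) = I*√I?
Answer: -17748 + 6120*√2 ≈ -9093.0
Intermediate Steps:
J(I) = 6 - I^(3/2) (J(I) = 6 - I*√I = 6 - I^(3/2))
z(M) = -20
W(K) = -120 + K + 40*√2 (W(K) = -20*(6 - 2^(3/2)) + K = -20*(6 - 2*√2) + K = (-120 + 40*√2) + K = -120 + K + 40*√2)
153*W(4) = 153*(-120 + 4 + 40*√2) = 153*(-116 + 40*√2) = -17748 + 6120*√2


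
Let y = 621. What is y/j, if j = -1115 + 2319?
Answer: 621/1204 ≈ 0.51578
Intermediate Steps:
j = 1204
y/j = 621/1204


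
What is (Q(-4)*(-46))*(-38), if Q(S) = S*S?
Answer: 27968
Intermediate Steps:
Q(S) = S**2
(Q(-4)*(-46))*(-38) = ((-4)**2*(-46))*(-38) = (16*(-46))*(-38) = -736*(-38) = 27968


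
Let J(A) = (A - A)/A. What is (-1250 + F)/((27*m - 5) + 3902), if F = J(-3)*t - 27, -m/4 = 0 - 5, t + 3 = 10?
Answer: -1277/4437 ≈ -0.28781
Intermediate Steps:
t = 7 (t = -3 + 10 = 7)
m = 20 (m = -4*(0 - 5) = -4*(-5) = 20)
J(A) = 0 (J(A) = 0/A = 0)
F = -27 (F = 0*7 - 27 = 0 - 27 = -27)
(-1250 + F)/((27*m - 5) + 3902) = (-1250 - 27)/((27*20 - 5) + 3902) = -1277/((540 - 5) + 3902) = -1277/(535 + 3902) = -1277/4437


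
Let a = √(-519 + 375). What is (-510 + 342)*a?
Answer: -2016*I ≈ -2016.0*I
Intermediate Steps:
a = 12*I (a = √(-144) = 12*I ≈ 12.0*I)
(-510 + 342)*a = (-510 + 342)*(12*I) = -2016*I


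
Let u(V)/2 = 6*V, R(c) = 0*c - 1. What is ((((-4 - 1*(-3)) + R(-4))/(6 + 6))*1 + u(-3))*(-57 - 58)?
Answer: 24955/6 ≈ 4159.2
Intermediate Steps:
R(c) = -1 (R(c) = 0 - 1 = -1)
u(V) = 12*V (u(V) = 2*(6*V) = 12*V)
((((-4 - 1*(-3)) + R(-4))/(6 + 6))*1 + u(-3))*(-57 - 58) = ((((-4 - 1*(-3)) - 1)/(6 + 6))*1 + 12*(-3))*(-57 - 58) = ((((-4 + 3) - 1)/12)*1 - 36)*(-115) = (((-1 - 1)*(1/12))*1 - 36)*(-115) = (-2*1/12*1 - 36)*(-115) = (-⅙*1 - 36)*(-115) = (-⅙ - 36)*(-115) = -217/6*(-115) = 24955/6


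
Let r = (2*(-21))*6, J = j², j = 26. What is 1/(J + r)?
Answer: 1/424 ≈ 0.0023585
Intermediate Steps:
J = 676 (J = 26² = 676)
r = -252 (r = -42*6 = -252)
1/(J + r) = 1/(676 - 252) = 1/424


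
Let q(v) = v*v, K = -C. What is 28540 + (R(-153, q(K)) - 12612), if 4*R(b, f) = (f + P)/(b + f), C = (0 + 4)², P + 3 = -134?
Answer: 6562455/412 ≈ 15928.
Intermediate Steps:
P = -137 (P = -3 - 134 = -137)
C = 16 (C = 4² = 16)
K = -16 (K = -1*16 = -16)
q(v) = v²
R(b, f) = (-137 + f)/(4*(b + f)) (R(b, f) = ((f - 137)/(b + f))/4 = ((-137 + f)/(b + f))/4 = (-137 + f)/(4*(b + f)))
28540 + (R(-153, q(K)) - 12612) = 28540 + ((-137 + (-16)²)/(4*(-153 + (-16)²)) - 12612) = 28540 + ((-137 + 256)/(4*(-153 + 256)) - 12612) = 28540 + ((¼)*119/103 - 12612) = 28540 + ((¼)*(1/103)*119 - 12612) = 28540 + (119/412 - 12612) = 28540 - 5196025/412 = 6562455/412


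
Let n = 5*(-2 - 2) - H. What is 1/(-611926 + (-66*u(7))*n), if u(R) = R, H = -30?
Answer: -1/616546 ≈ -1.6219e-6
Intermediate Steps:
n = 10 (n = 5*(-2 - 2) - 1*(-30) = 5*(-4) + 30 = -20 + 30 = 10)
1/(-611926 + (-66*u(7))*n) = 1/(-611926 - 66*7*10) = 1/(-611926 - 462*10) = 1/(-611926 - 4620) = 1/(-616546) = -1/616546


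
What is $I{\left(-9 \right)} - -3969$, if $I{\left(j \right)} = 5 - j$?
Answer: $3983$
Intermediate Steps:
$I{\left(-9 \right)} - -3969 = \left(5 - -9\right) - -3969 = \left(5 + 9\right) + 3969 = 14 + 3969 = 3983$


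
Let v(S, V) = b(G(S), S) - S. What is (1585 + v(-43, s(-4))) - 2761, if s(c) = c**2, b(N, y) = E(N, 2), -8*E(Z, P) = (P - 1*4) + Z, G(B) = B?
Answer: -9019/8 ≈ -1127.4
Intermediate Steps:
E(Z, P) = 1/2 - P/8 - Z/8 (E(Z, P) = -((P - 1*4) + Z)/8 = -((P - 4) + Z)/8 = -((-4 + P) + Z)/8 = -(-4 + P + Z)/8 = 1/2 - P/8 - Z/8)
b(N, y) = 1/4 - N/8 (b(N, y) = 1/2 - 1/8*2 - N/8 = 1/2 - 1/4 - N/8 = 1/4 - N/8)
v(S, V) = 1/4 - 9*S/8 (v(S, V) = (1/4 - S/8) - S = 1/4 - 9*S/8)
(1585 + v(-43, s(-4))) - 2761 = (1585 + (1/4 - 9/8*(-43))) - 2761 = (1585 + (1/4 + 387/8)) - 2761 = (1585 + 389/8) - 2761 = 13069/8 - 2761 = -9019/8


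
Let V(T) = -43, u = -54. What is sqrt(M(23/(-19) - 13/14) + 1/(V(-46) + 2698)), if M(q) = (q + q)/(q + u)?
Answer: sqrt(13375716350905)/13215705 ≈ 0.27674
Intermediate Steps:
M(q) = 2*q/(-54 + q) (M(q) = (q + q)/(q - 54) = (2*q)/(-54 + q) = 2*q/(-54 + q))
sqrt(M(23/(-19) - 13/14) + 1/(V(-46) + 2698)) = sqrt(2*(23/(-19) - 13/14)/(-54 + (23/(-19) - 13/14)) + 1/(-43 + 2698)) = sqrt(2*(23*(-1/19) - 13*1/14)/(-54 + (23*(-1/19) - 13*1/14)) + 1/2655) = sqrt(2*(-23/19 - 13/14)/(-54 + (-23/19 - 13/14)) + 1/2655) = sqrt(2*(-569/266)/(-54 - 569/266) + 1/2655) = sqrt(2*(-569/266)/(-14933/266) + 1/2655) = sqrt(2*(-569/266)*(-266/14933) + 1/2655) = sqrt(1138/14933 + 1/2655) = sqrt(3036323/39647115) = sqrt(13375716350905)/13215705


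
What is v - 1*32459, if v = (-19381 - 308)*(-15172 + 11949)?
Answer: 63425188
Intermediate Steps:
v = 63457647 (v = -19689*(-3223) = 63457647)
v - 1*32459 = 63457647 - 1*32459 = 63457647 - 32459 = 63425188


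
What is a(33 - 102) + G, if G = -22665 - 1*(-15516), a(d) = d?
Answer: -7218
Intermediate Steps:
G = -7149 (G = -22665 + 15516 = -7149)
a(33 - 102) + G = (33 - 102) - 7149 = -69 - 7149 = -7218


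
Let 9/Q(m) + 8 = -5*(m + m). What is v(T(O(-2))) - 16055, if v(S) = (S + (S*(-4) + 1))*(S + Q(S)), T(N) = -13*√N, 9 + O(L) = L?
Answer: 3*(-453895*√11 - 34141*I)/(2*(4*I + 65*√11)) ≈ -10475.0 - 43.187*I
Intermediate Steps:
Q(m) = 9/(-8 - 10*m) (Q(m) = 9/(-8 - 5*(m + m)) = 9/(-8 - 10*m))
O(L) = -9 + L
v(S) = (1 - 3*S)*(S - 9/(8 + 10*S)) (v(S) = (S + (S*(-4) + 1))*(S - 9/(8 + 10*S)) = (S + (-4*S + 1))*(S - 9/(8 + 10*S)) = (S + (1 - 4*S))*(S - 9/(8 + 10*S)) = (1 - 3*S)*(S - 9/(8 + 10*S)))
v(T(O(-2))) - 16055 = (-9 - 30*(-2197*(-9 - 2)^(3/2)) - 14*(-13*√(-9 - 2))² + 35*(-13*√(-9 - 2)))/(2*(4 + 5*(-13*√(-9 - 2)))) - 16055 = (-9 - 30*24167*I*√11 - 14*(-13*I*√11)² + 35*(-13*I*√11))/(2*(4 + 5*(-13*I*√11))) - 16055 = (-9 - 725010*I*√11 - 14*(-1859) - 455*I*√11)/(2*(4 - 65*I*√11)) - 16055 = (-9 - 725010*I*√11 + 26026 - 455*I*√11)/(2*(4 - 65*I*√11)) - 16055 = (26017 - 725465*I*√11)/(2*(4 - 65*I*√11)) - 16055 = -16055 + (26017 - 725465*I*√11)/(2*(4 - 65*I*√11))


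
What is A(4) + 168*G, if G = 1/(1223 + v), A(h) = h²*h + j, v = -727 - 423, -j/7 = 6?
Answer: 1774/73 ≈ 24.301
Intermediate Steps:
j = -42 (j = -7*6 = -42)
v = -1150
A(h) = -42 + h³ (A(h) = h²*h - 42 = h³ - 42 = -42 + h³)
G = 1/73 (G = 1/(1223 - 1150) = 1/73 ≈ 0.013699)
A(4) + 168*G = (-42 + 4³) + 168*(1/73) = (-42 + 64) + 168/73 = 22 + 168/73 = 1774/73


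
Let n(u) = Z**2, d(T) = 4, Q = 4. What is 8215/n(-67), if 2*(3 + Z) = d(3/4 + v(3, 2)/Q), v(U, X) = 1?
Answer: 8215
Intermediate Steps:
Z = -1 (Z = -3 + (1/2)*4 = -3 + 2 = -1)
n(u) = 1 (n(u) = (-1)**2 = 1)
8215/n(-67) = 8215/1 = 8215*1 = 8215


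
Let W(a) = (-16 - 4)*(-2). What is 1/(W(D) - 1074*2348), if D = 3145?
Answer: -1/2521712 ≈ -3.9656e-7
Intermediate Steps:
W(a) = 40 (W(a) = -20*(-2) = 40)
1/(W(D) - 1074*2348) = 1/(40 - 1074*2348) = 1/(40 - 2521752) = 1/(-2521712) = -1/2521712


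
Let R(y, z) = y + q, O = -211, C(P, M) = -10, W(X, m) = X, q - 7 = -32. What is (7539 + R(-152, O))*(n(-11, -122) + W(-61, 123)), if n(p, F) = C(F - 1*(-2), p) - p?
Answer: -441720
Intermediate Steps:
q = -25 (q = 7 - 32 = -25)
R(y, z) = -25 + y (R(y, z) = y - 25 = -25 + y)
n(p, F) = -10 - p
(7539 + R(-152, O))*(n(-11, -122) + W(-61, 123)) = (7539 + (-25 - 152))*((-10 - 1*(-11)) - 61) = (7539 - 177)*((-10 + 11) - 61) = 7362*(1 - 61) = 7362*(-60) = -441720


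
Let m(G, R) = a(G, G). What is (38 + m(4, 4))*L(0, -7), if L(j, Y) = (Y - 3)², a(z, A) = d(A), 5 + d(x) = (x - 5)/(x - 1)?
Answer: 9800/3 ≈ 3266.7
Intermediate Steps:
d(x) = -5 + (-5 + x)/(-1 + x) (d(x) = -5 + (x - 5)/(x - 1) = -5 + (-5 + x)/(-1 + x))
a(z, A) = -4*A/(-1 + A)
m(G, R) = -4*G/(-1 + G)
L(j, Y) = (-3 + Y)²
(38 + m(4, 4))*L(0, -7) = (38 - 4*4/(-1 + 4))*(-3 - 7)² = (38 - 4*4/3)*(-10)² = (38 - 4*4*⅓)*100 = (38 - 16/3)*100 = (98/3)*100 = 9800/3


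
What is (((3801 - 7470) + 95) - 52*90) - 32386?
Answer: -40640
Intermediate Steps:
(((3801 - 7470) + 95) - 52*90) - 32386 = ((-3669 + 95) - 4680) - 32386 = (-3574 - 4680) - 32386 = -8254 - 32386 = -40640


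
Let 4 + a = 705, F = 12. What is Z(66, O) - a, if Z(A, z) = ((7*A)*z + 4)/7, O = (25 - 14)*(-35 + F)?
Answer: -121789/7 ≈ -17398.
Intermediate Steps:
a = 701 (a = -4 + 705 = 701)
O = -253 (O = (25 - 14)*(-35 + 12) = 11*(-23) = -253)
Z(A, z) = 4/7 + A*z (Z(A, z) = (7*A*z + 4)*(⅐) = (4 + 7*A*z)*(⅐) = 4/7 + A*z)
Z(66, O) - a = (4/7 + 66*(-253)) - 1*701 = (4/7 - 16698) - 701 = -116882/7 - 701 = -121789/7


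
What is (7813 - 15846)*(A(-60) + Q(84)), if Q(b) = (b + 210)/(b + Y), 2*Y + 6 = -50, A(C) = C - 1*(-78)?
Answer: -747069/4 ≈ -1.8677e+5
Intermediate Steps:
A(C) = 78 + C (A(C) = C + 78 = 78 + C)
Y = -28 (Y = -3 + (½)*(-50) = -3 - 25 = -28)
Q(b) = (210 + b)/(-28 + b) (Q(b) = (b + 210)/(b - 28) = (210 + b)/(-28 + b))
(7813 - 15846)*(A(-60) + Q(84)) = (7813 - 15846)*((78 - 60) + (210 + 84)/(-28 + 84)) = -8033*(18 + 294/56) = -8033*(18 + (1/56)*294) = -8033*(18 + 21/4) = -8033*93/4 = -747069/4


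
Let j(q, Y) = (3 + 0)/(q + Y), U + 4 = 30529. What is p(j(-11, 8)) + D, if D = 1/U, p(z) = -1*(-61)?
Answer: 1862026/30525 ≈ 61.000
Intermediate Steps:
U = 30525 (U = -4 + 30529 = 30525)
j(q, Y) = 3/(Y + q)
p(z) = 61
D = 1/30525 ≈ 3.2760e-5
p(j(-11, 8)) + D = 61 + 1/30525 = 1862026/30525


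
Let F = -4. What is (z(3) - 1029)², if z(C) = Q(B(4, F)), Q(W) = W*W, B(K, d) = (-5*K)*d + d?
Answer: 22534009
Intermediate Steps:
B(K, d) = d - 5*K*d (B(K, d) = -5*K*d + d = d - 5*K*d)
Q(W) = W²
z(C) = 5776 (z(C) = (-4*(1 - 5*4))² = (-4*(1 - 20))² = (-4*(-19))² = 76² = 5776)
(z(3) - 1029)² = (5776 - 1029)² = 4747² = 22534009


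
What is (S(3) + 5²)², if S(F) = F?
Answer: 784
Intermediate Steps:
(S(3) + 5²)² = (3 + 5²)² = (3 + 25)² = 28² = 784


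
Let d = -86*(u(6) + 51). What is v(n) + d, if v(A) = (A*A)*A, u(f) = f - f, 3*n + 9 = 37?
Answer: -96470/27 ≈ -3573.0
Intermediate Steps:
n = 28/3 (n = -3 + (1/3)*37 = -3 + 37/3 = 28/3 ≈ 9.3333)
u(f) = 0
v(A) = A**3 (v(A) = A**2*A = A**3)
d = -4386 (d = -86*(0 + 51) = -86*51 = -4386)
v(n) + d = (28/3)**3 - 4386 = 21952/27 - 4386 = -96470/27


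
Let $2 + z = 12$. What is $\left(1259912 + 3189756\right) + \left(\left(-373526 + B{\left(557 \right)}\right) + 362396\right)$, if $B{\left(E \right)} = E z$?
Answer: $4444108$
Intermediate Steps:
$z = 10$ ($z = -2 + 12 = 10$)
$B{\left(E \right)} = 10 E$ ($B{\left(E \right)} = E 10 = 10 E$)
$\left(1259912 + 3189756\right) + \left(\left(-373526 + B{\left(557 \right)}\right) + 362396\right) = \left(1259912 + 3189756\right) + \left(\left(-373526 + 10 \cdot 557\right) + 362396\right) = 4449668 + \left(\left(-373526 + 5570\right) + 362396\right) = 4449668 + \left(-367956 + 362396\right) = 4449668 - 5560 = 4444108$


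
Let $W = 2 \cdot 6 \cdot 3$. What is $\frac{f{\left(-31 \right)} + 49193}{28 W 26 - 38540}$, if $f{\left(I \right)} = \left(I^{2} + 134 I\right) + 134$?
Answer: $- \frac{23067}{6166} \approx -3.741$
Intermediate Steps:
$W = 36$ ($W = 12 \cdot 3 = 36$)
$f{\left(I \right)} = 134 + I^{2} + 134 I$
$\frac{f{\left(-31 \right)} + 49193}{28 W 26 - 38540} = \frac{\left(134 + \left(-31\right)^{2} + 134 \left(-31\right)\right) + 49193}{28 \cdot 36 \cdot 26 - 38540} = \frac{\left(134 + 961 - 4154\right) + 49193}{1008 \cdot 26 - 38540} = \frac{-3059 + 49193}{26208 - 38540} = \frac{46134}{-12332} = 46134 \left(- \frac{1}{12332}\right) = - \frac{23067}{6166}$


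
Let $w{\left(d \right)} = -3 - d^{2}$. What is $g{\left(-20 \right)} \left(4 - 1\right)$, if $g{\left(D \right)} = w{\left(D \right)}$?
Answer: $-1209$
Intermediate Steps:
$g{\left(D \right)} = -3 - D^{2}$
$g{\left(-20 \right)} \left(4 - 1\right) = \left(-3 - \left(-20\right)^{2}\right) \left(4 - 1\right) = \left(-3 - 400\right) 3 = \left(-403\right) 3 = -1209$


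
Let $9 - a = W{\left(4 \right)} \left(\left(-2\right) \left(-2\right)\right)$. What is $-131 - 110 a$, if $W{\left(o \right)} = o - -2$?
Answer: $1519$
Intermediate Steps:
$W{\left(o \right)} = 2 + o$ ($W{\left(o \right)} = o + 2 = 2 + o$)
$a = -15$ ($a = 9 - \left(2 + 4\right) \left(\left(-2\right) \left(-2\right)\right) = 9 - 6 \cdot 4 = 9 - 24 = -15$)
$-131 - 110 a = -131 - -1650 = -131 + 1650 = 1519$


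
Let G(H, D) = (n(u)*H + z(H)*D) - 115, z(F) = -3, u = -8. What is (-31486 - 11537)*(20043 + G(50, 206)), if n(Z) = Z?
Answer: -813564930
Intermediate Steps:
G(H, D) = -115 - 8*H - 3*D (G(H, D) = (-8*H - 3*D) - 115 = -115 - 8*H - 3*D)
(-31486 - 11537)*(20043 + G(50, 206)) = (-31486 - 11537)*(20043 + (-115 - 8*50 - 3*206)) = -43023*(20043 + (-115 - 400 - 618)) = -43023*(20043 - 1133) = -43023*18910 = -813564930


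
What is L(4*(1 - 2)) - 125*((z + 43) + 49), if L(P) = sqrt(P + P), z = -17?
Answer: -9375 + 2*I*sqrt(2) ≈ -9375.0 + 2.8284*I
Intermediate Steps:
L(P) = sqrt(2)*sqrt(P) (L(P) = sqrt(2*P) = sqrt(2)*sqrt(P))
L(4*(1 - 2)) - 125*((z + 43) + 49) = sqrt(2)*sqrt(4*(1 - 2)) - 125*((-17 + 43) + 49) = sqrt(2)*sqrt(4*(-1)) - 125*(26 + 49) = sqrt(2)*sqrt(-4) - 125*75 = sqrt(2)*(2*I) - 9375 = 2*I*sqrt(2) - 9375 = -9375 + 2*I*sqrt(2)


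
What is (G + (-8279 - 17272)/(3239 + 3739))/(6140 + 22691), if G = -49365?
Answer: -114831507/67060906 ≈ -1.7123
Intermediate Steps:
(G + (-8279 - 17272)/(3239 + 3739))/(6140 + 22691) = (-49365 + (-8279 - 17272)/(3239 + 3739))/(6140 + 22691) = (-49365 - 25551/6978)/28831 = (-49365 - 25551*1/6978)*(1/28831) = (-49365 - 8517/2326)*(1/28831) = -114831507/2326*1/28831 = -114831507/67060906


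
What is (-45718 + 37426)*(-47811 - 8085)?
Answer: 463489632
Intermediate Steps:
(-45718 + 37426)*(-47811 - 8085) = -8292*(-55896) = 463489632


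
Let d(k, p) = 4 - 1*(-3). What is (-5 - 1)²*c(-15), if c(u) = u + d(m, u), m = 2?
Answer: -288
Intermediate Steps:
d(k, p) = 7 (d(k, p) = 4 + 3 = 7)
c(u) = 7 + u (c(u) = u + 7 = 7 + u)
(-5 - 1)²*c(-15) = (-5 - 1)²*(7 - 15) = (-6)²*(-8) = 36*(-8) = -288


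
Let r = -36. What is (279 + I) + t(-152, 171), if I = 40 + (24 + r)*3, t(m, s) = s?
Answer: 454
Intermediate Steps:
I = 4 (I = 40 + (24 - 36)*3 = 40 - 12*3 = 40 - 36 = 4)
(279 + I) + t(-152, 171) = (279 + 4) + 171 = 283 + 171 = 454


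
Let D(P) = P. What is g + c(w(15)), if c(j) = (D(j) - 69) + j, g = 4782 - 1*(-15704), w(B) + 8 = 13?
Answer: 20427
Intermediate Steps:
w(B) = 5 (w(B) = -8 + 13 = 5)
g = 20486 (g = 4782 + 15704 = 20486)
c(j) = -69 + 2*j (c(j) = (j - 69) + j = (-69 + j) + j = -69 + 2*j)
g + c(w(15)) = 20486 + (-69 + 2*5) = 20486 + (-69 + 10) = 20486 - 59 = 20427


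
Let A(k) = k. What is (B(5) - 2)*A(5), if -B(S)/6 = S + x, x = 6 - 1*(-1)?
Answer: -370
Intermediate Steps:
x = 7 (x = 6 + 1 = 7)
B(S) = -42 - 6*S (B(S) = -6*(S + 7) = -6*(7 + S) = -42 - 6*S)
(B(5) - 2)*A(5) = ((-42 - 6*5) - 2)*5 = ((-42 - 30) - 2)*5 = (-72 - 2)*5 = -74*5 = -370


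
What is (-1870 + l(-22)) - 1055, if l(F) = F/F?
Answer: -2924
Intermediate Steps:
l(F) = 1
(-1870 + l(-22)) - 1055 = (-1870 + 1) - 1055 = -1869 - 1055 = -2924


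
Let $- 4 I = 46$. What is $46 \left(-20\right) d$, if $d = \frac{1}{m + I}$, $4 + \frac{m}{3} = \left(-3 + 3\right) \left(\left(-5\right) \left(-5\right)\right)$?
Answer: $\frac{1840}{47} \approx 39.149$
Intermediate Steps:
$I = - \frac{23}{2}$ ($I = \left(- \frac{1}{4}\right) 46 = - \frac{23}{2} \approx -11.5$)
$m = -12$ ($m = -12 + 3 \left(-3 + 3\right) \left(\left(-5\right) \left(-5\right)\right) = -12 + 3 \cdot 0 \cdot 25 = -12 + 3 \cdot 0 = -12 + 0 = -12$)
$d = - \frac{2}{47}$ ($d = \frac{1}{-12 - \frac{23}{2}} = \frac{1}{- \frac{47}{2}} = - \frac{2}{47} \approx -0.042553$)
$46 \left(-20\right) d = 46 \left(-20\right) \left(- \frac{2}{47}\right) = \left(-920\right) \left(- \frac{2}{47}\right) = \frac{1840}{47}$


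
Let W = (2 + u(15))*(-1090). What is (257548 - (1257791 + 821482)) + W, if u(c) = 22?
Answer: -1847885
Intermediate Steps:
W = -26160 (W = (2 + 22)*(-1090) = 24*(-1090) = -26160)
(257548 - (1257791 + 821482)) + W = (257548 - (1257791 + 821482)) - 26160 = (257548 - 1*2079273) - 26160 = (257548 - 2079273) - 26160 = -1821725 - 26160 = -1847885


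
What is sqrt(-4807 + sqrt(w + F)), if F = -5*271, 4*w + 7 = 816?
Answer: sqrt(-19228 + 2*I*sqrt(4611))/2 ≈ 0.24485 + 69.333*I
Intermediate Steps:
w = 809/4 (w = -7/4 + (1/4)*816 = -7/4 + 204 = 809/4 ≈ 202.25)
F = -1355
sqrt(-4807 + sqrt(w + F)) = sqrt(-4807 + sqrt(809/4 - 1355)) = sqrt(-4807 + sqrt(-4611/4)) = sqrt(-4807 + I*sqrt(4611)/2)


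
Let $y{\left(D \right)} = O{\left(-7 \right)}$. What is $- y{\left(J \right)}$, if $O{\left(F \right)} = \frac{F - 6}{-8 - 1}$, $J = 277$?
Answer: $- \frac{13}{9} \approx -1.4444$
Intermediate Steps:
$O{\left(F \right)} = \frac{2}{3} - \frac{F}{9}$ ($O{\left(F \right)} = \frac{-6 + F}{-9} = \left(-6 + F\right) \left(- \frac{1}{9}\right) = \frac{2}{3} - \frac{F}{9}$)
$y{\left(D \right)} = \frac{13}{9}$ ($y{\left(D \right)} = \frac{2}{3} - - \frac{7}{9} = \frac{2}{3} + \frac{7}{9} = \frac{13}{9}$)
$- y{\left(J \right)} = \left(-1\right) \frac{13}{9} = - \frac{13}{9}$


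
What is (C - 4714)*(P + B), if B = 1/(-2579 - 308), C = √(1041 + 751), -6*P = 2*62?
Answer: 843791858/8661 - 2863952*√7/8661 ≈ 96549.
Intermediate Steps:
P = -62/3 ≈ -20.667
C = 16*√7 (C = √1792 = 16*√7 ≈ 42.332)
B = -1/2887 (B = 1/(-2887) = -1/2887 ≈ -0.00034638)
(C - 4714)*(P + B) = (16*√7 - 4714)*(-62/3 - 1/2887) = (-4714 + 16*√7)*(-178997/8661) = 843791858/8661 - 2863952*√7/8661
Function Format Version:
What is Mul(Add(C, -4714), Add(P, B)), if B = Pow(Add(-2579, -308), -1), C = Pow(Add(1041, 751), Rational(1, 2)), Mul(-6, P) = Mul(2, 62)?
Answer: Add(Rational(843791858, 8661), Mul(Rational(-2863952, 8661), Pow(7, Rational(1, 2)))) ≈ 96549.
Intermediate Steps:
P = Rational(-62, 3) (P = Mul(Rational(-1, 6), Mul(2, 62)) = Mul(Rational(-1, 6), 124) = Rational(-62, 3) ≈ -20.667)
C = Mul(16, Pow(7, Rational(1, 2))) (C = Pow(1792, Rational(1, 2)) = Mul(16, Pow(7, Rational(1, 2))) ≈ 42.332)
B = Rational(-1, 2887) (B = Pow(-2887, -1) = Rational(-1, 2887) ≈ -0.00034638)
Mul(Add(C, -4714), Add(P, B)) = Mul(Add(Mul(16, Pow(7, Rational(1, 2))), -4714), Add(Rational(-62, 3), Rational(-1, 2887))) = Mul(Add(-4714, Mul(16, Pow(7, Rational(1, 2)))), Rational(-178997, 8661)) = Add(Rational(843791858, 8661), Mul(Rational(-2863952, 8661), Pow(7, Rational(1, 2))))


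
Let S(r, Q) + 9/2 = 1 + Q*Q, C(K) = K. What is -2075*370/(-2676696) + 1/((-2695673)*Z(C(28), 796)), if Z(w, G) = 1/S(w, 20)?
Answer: 1034270817893/3607748568204 ≈ 0.28668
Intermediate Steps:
S(r, Q) = -7/2 + Q² (S(r, Q) = -9/2 + (1 + Q*Q) = -9/2 + (1 + Q²) = -7/2 + Q²)
Z(w, G) = 2/793 (Z(w, G) = 1/(-7/2 + 20²) = 1/(-7/2 + 400) = 1/(793/2) = 2/793)
-2075*370/(-2676696) + 1/((-2695673)*Z(C(28), 796)) = -2075*370/(-2676696) + 1/((-2695673)*(2/793)) = -767750*(-1/2676696) - 1/2695673*793/2 = 383875/1338348 - 793/5391346 = 1034270817893/3607748568204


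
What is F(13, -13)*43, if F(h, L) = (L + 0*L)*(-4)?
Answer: 2236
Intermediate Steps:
F(h, L) = -4*L (F(h, L) = (L + 0)*(-4) = L*(-4) = -4*L)
F(13, -13)*43 = -4*(-13)*43 = 52*43 = 2236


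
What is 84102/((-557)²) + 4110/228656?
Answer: 10252775151/35470147672 ≈ 0.28905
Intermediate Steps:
84102/((-557)²) + 4110/228656 = 84102/310249 + 4110*(1/228656) = 84102*(1/310249) + 2055/114328 = 84102/310249 + 2055/114328 = 10252775151/35470147672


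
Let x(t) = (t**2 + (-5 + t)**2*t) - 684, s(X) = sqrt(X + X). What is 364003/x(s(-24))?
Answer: 364003*I/(4*(-63*I + 23*sqrt(3))) ≈ -1031.9 + 652.49*I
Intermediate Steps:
s(X) = sqrt(2)*sqrt(X) (s(X) = sqrt(2*X) = sqrt(2)*sqrt(X))
x(t) = -684 + t**2 + t*(-5 + t)**2 (x(t) = (t**2 + t*(-5 + t)**2) - 684 = -684 + t**2 + t*(-5 + t)**2)
364003/x(s(-24)) = 364003/(-684 + (sqrt(2)*sqrt(-24))**2 + (sqrt(2)*sqrt(-24))*(-5 + sqrt(2)*sqrt(-24))**2) = 364003/(-684 + (sqrt(2)*(2*I*sqrt(6)))**2 + (sqrt(2)*(2*I*sqrt(6)))*(-5 + sqrt(2)*(2*I*sqrt(6)))**2) = 364003/(-684 + (4*I*sqrt(3))**2 + (4*I*sqrt(3))*(-5 + 4*I*sqrt(3))**2) = 364003/(-684 - 48 + 4*I*sqrt(3)*(-5 + 4*I*sqrt(3))**2) = 364003/(-732 + 4*I*sqrt(3)*(-5 + 4*I*sqrt(3))**2)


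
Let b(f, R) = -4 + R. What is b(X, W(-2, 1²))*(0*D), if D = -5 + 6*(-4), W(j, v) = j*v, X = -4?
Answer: 0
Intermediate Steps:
D = -29 (D = -5 - 24 = -29)
b(X, W(-2, 1²))*(0*D) = (-4 - 2*1²)*(0*(-29)) = (-4 - 2*1)*0 = (-4 - 2)*0 = -6*0 = 0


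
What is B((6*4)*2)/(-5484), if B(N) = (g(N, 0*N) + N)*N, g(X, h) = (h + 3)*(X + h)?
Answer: -768/457 ≈ -1.6805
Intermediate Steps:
g(X, h) = (3 + h)*(X + h)
B(N) = 4*N² (B(N) = (((0*N)² + 3*N + 3*(0*N) + N*(0*N)) + N)*N = ((0² + 3*N + 3*0 + N*0) + N)*N = ((0 + 3*N + 0 + 0) + N)*N = (3*N + N)*N = (4*N)*N = 4*N²)
B((6*4)*2)/(-5484) = (4*((6*4)*2)²)/(-5484) = (4*(24*2)²)*(-1/5484) = (4*48²)*(-1/5484) = (4*2304)*(-1/5484) = 9216*(-1/5484) = -768/457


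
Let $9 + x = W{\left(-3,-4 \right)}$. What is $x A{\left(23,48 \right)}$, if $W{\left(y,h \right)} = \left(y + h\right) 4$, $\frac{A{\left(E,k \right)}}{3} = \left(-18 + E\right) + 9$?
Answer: $-1554$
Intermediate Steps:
$A{\left(E,k \right)} = -27 + 3 E$ ($A{\left(E,k \right)} = 3 \left(\left(-18 + E\right) + 9\right) = 3 \left(-9 + E\right) = -27 + 3 E$)
$W{\left(y,h \right)} = 4 h + 4 y$ ($W{\left(y,h \right)} = \left(h + y\right) 4 = 4 h + 4 y$)
$x = -37$ ($x = -9 + \left(4 \left(-4\right) + 4 \left(-3\right)\right) = -9 - 28 = -37$)
$x A{\left(23,48 \right)} = - 37 \left(-27 + 3 \cdot 23\right) = - 37 \left(-27 + 69\right) = \left(-37\right) 42 = -1554$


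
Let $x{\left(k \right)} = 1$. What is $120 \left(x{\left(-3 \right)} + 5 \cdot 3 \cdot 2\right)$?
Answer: $3720$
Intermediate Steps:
$120 \left(x{\left(-3 \right)} + 5 \cdot 3 \cdot 2\right) = 120 \left(1 + 5 \cdot 3 \cdot 2\right) = 120 \left(1 + 15 \cdot 2\right) = 120 \left(1 + 30\right) = 120 \cdot 31 = 3720$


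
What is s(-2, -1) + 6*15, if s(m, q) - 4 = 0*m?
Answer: 94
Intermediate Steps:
s(m, q) = 4 (s(m, q) = 4 + 0*m = 4 + 0 = 4)
s(-2, -1) + 6*15 = 4 + 6*15 = 4 + 90 = 94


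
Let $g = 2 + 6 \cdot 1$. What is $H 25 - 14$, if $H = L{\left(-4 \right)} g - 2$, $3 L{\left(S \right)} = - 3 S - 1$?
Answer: $\frac{2008}{3} \approx 669.33$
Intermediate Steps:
$L{\left(S \right)} = - \frac{1}{3} - S$ ($L{\left(S \right)} = \frac{- 3 S - 1}{3} = \frac{-1 - 3 S}{3} = - \frac{1}{3} - S$)
$g = 8$ ($g = 2 + 6 = 8$)
$H = \frac{82}{3}$ ($H = \left(- \frac{1}{3} - -4\right) 8 - 2 = \left(- \frac{1}{3} + 4\right) 8 - 2 = \frac{11}{3} \cdot 8 - 2 = \frac{88}{3} - 2 = \frac{82}{3} \approx 27.333$)
$H 25 - 14 = \frac{82}{3} \cdot 25 - 14 = \frac{2050}{3} - 14 = \frac{2008}{3}$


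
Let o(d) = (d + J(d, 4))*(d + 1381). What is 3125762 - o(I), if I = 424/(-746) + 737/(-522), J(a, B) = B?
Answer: 118393378970605193/37910426436 ≈ 3.1230e+6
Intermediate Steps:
I = -385565/194706 (I = 424*(-1/746) + 737*(-1/522) = -212/373 - 737/522 = -385565/194706 ≈ -1.9802)
o(d) = (4 + d)*(1381 + d) (o(d) = (d + 4)*(d + 1381) = (4 + d)*(1381 + d))
3125762 - o(I) = 3125762 - (5524 + (-385565/194706)² + 1385*(-385565/194706)) = 3125762 - (5524 + 148660369225/37910426436 - 534007525/194706) = 3125762 - 1*105591386839039/37910426436 = 3125762 - 105591386839039/37910426436 = 118393378970605193/37910426436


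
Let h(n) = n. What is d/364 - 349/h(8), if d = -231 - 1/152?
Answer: -188369/4256 ≈ -44.260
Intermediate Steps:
d = -35113/152 (d = -231 - 1*1/152 = -231 - 1/152 = -35113/152 ≈ -231.01)
d/364 - 349/h(8) = -35113/152/364 - 349/8 = -35113/152*1/364 - 349*1/8 = -2701/4256 - 349/8 = -188369/4256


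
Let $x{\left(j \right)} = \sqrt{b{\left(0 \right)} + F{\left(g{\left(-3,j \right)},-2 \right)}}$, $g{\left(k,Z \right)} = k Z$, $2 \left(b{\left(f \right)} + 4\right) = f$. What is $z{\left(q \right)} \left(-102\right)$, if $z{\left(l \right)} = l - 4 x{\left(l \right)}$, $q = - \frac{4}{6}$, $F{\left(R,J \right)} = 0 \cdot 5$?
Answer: $68 + 816 i \approx 68.0 + 816.0 i$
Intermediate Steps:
$b{\left(f \right)} = -4 + \frac{f}{2}$
$g{\left(k,Z \right)} = Z k$
$F{\left(R,J \right)} = 0$
$q = - \frac{2}{3}$ ($q = \left(-4\right) \frac{1}{6} = - \frac{2}{3} \approx -0.66667$)
$x{\left(j \right)} = 2 i$ ($x{\left(j \right)} = \sqrt{\left(-4 + \frac{1}{2} \cdot 0\right) + 0} = \sqrt{\left(-4 + 0\right) + 0} = \sqrt{-4 + 0} = \sqrt{-4} = 2 i$)
$z{\left(l \right)} = l - 8 i$ ($z{\left(l \right)} = l - 4 \cdot 2 i = l - 8 i$)
$z{\left(q \right)} \left(-102\right) = \left(- \frac{2}{3} - 8 i\right) \left(-102\right) = 68 + 816 i$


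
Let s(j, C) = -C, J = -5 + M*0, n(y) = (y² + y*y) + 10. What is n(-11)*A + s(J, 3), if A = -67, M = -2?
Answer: -16887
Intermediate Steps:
n(y) = 10 + 2*y² (n(y) = (y² + y²) + 10 = 2*y² + 10 = 10 + 2*y²)
J = -5 (J = -5 - 2*0 = -5 + 0 = -5)
n(-11)*A + s(J, 3) = (10 + 2*(-11)²)*(-67) - 1*3 = (10 + 2*121)*(-67) - 3 = (10 + 242)*(-67) - 3 = 252*(-67) - 3 = -16884 - 3 = -16887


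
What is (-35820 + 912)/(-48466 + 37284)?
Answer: 17454/5591 ≈ 3.1218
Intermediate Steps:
(-35820 + 912)/(-48466 + 37284) = -34908/(-11182) = -34908*(-1/11182) = 17454/5591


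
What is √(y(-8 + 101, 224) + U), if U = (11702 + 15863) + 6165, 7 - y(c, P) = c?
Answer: 2*√8411 ≈ 183.42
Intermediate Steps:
y(c, P) = 7 - c
U = 33730 (U = 27565 + 6165 = 33730)
√(y(-8 + 101, 224) + U) = √((7 - (-8 + 101)) + 33730) = √((7 - 1*93) + 33730) = √((7 - 93) + 33730) = √(-86 + 33730) = √33644 = 2*√8411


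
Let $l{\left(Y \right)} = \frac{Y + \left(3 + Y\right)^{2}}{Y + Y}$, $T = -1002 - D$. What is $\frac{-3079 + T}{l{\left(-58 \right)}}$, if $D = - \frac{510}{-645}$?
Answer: $\frac{20359972}{127581} \approx 159.58$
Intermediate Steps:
$D = \frac{34}{43}$ ($D = \left(-510\right) \left(- \frac{1}{645}\right) = \frac{34}{43} \approx 0.7907$)
$T = - \frac{43120}{43}$ ($T = -1002 - \frac{34}{43} = - \frac{43120}{43} \approx -1002.8$)
$l{\left(Y \right)} = \frac{Y + \left(3 + Y\right)^{2}}{2 Y}$
$\frac{-3079 + T}{l{\left(-58 \right)}} = \frac{-3079 - \frac{43120}{43}}{\frac{1}{2} \frac{1}{-58} \left(-58 + \left(3 - 58\right)^{2}\right)} = - \frac{175517}{43 \cdot \frac{1}{2} \left(- \frac{1}{58}\right) \left(-58 + \left(-55\right)^{2}\right)} = - \frac{175517}{43 \cdot \frac{1}{2} \left(- \frac{1}{58}\right) \left(-58 + 3025\right)} = - \frac{175517}{43 \cdot \frac{1}{2} \left(- \frac{1}{58}\right) 2967} = - \frac{175517}{43 \left(- \frac{2967}{116}\right)} = \left(- \frac{175517}{43}\right) \left(- \frac{116}{2967}\right) = \frac{20359972}{127581}$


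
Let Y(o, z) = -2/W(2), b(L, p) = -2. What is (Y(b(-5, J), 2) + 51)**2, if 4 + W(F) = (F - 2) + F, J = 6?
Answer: 2704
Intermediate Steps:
W(F) = -6 + 2*F (W(F) = -4 + ((F - 2) + F) = -4 + ((-2 + F) + F) = -4 + (-2 + 2*F) = -6 + 2*F)
Y(o, z) = 1 (Y(o, z) = -2/(-6 + 2*2) = -2/(-6 + 4) = -2/(-2) = -2*(-1/2) = 1)
(Y(b(-5, J), 2) + 51)**2 = (1 + 51)**2 = 52**2 = 2704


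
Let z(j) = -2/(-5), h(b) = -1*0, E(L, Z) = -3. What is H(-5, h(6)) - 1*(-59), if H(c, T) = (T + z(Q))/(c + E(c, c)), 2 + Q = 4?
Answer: 1179/20 ≈ 58.950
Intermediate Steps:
Q = 2 (Q = -2 + 4 = 2)
h(b) = 0
z(j) = 2/5 (z(j) = -2*(-1/5) = 2/5)
H(c, T) = (2/5 + T)/(-3 + c) (H(c, T) = (T + 2/5)/(c - 3) = (2/5 + T)/(-3 + c))
H(-5, h(6)) - 1*(-59) = (2/5 + 0)/(-3 - 5) - 1*(-59) = (2/5)/(-8) + 59 = -1/8*2/5 + 59 = -1/20 + 59 = 1179/20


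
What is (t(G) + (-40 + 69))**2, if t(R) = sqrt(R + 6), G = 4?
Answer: (29 + sqrt(10))**2 ≈ 1034.4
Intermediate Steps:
t(R) = sqrt(6 + R)
(t(G) + (-40 + 69))**2 = (sqrt(6 + 4) + (-40 + 69))**2 = (sqrt(10) + 29)**2 = (29 + sqrt(10))**2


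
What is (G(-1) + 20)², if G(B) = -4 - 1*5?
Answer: 121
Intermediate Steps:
G(B) = -9 (G(B) = -4 - 5 = -9)
(G(-1) + 20)² = (-9 + 20)² = 11² = 121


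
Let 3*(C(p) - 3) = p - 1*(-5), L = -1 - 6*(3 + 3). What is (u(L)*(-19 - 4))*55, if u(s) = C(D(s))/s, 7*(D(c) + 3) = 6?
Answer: 104995/777 ≈ 135.13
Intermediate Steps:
L = -37 (L = -1 - 6*6 = -1 - 2*18 = -1 - 36 = -37)
D(c) = -15/7 (D(c) = -3 + (⅐)*6 = -3 + 6/7 = -15/7)
C(p) = 14/3 + p/3 (C(p) = 3 + (p - 1*(-5))/3 = 3 + (p + 5)/3 = 3 + (5 + p)/3 = 3 + (5/3 + p/3) = 14/3 + p/3)
u(s) = 83/(21*s) (u(s) = (14/3 + (⅓)*(-15/7))/s = (14/3 - 5/7)/s = 83/(21*s))
(u(L)*(-19 - 4))*55 = (((83/21)/(-37))*(-19 - 4))*55 = (((83/21)*(-1/37))*(-23))*55 = -83/777*(-23)*55 = (1909/777)*55 = 104995/777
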